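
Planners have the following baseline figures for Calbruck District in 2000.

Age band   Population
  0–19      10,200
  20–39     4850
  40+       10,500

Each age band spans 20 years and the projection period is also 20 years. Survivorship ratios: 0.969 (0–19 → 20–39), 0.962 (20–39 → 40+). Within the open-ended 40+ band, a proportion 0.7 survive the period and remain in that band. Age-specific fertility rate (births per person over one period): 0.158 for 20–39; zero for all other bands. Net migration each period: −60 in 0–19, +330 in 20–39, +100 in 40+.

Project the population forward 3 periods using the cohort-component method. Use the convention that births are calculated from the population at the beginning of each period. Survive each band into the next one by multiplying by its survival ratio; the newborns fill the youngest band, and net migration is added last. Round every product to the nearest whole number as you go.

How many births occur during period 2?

1614

Numbering the groups 1..3 from youngest to oldest:
— Period 1 —
Births: 4850 × 0.158 = 766
Group 2: 10200 × 0.969 = 9884
Group 3: 4850 × 0.962 + 10500 × 0.7 = 4666 + 7350 = 12016
Net migration: Group 1 − 60 → 706; Group 2 + 330 → 10214; Group 3 + 100 → 12116
→ [706, 10214, 12116]
— Period 2 —
Births: 10214 × 0.158 = 1614
Group 2: 706 × 0.969 = 684
Group 3: 10214 × 0.962 + 12116 × 0.7 = 9826 + 8481 = 18307
Net migration: Group 1 − 60 → 1554; Group 2 + 330 → 1014; Group 3 + 100 → 18407
→ [1554, 1014, 18407]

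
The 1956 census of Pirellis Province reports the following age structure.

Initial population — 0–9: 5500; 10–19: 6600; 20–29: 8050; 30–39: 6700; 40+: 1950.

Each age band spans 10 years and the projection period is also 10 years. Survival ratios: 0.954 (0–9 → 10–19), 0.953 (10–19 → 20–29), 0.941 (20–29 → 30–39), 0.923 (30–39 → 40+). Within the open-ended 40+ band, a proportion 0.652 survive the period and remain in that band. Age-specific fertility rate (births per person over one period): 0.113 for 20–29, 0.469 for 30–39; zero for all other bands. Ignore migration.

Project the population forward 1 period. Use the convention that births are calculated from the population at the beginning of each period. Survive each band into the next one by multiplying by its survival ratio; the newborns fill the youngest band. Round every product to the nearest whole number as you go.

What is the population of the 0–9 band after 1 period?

Numbering the groups 1..5 from youngest to oldest:
— Period 1 —
Births: 8050 × 0.113 = 910 ; 6700 × 0.469 = 3142 → 4052
Group 2: 5500 × 0.954 = 5247
Group 3: 6600 × 0.953 = 6290
Group 4: 8050 × 0.941 = 7575
Group 5: 6700 × 0.923 + 1950 × 0.652 = 6184 + 1271 = 7455
Population now: 0–9=4052, 10–19=5247, 20–29=6290, 30–39=7575, 40+=7455

4052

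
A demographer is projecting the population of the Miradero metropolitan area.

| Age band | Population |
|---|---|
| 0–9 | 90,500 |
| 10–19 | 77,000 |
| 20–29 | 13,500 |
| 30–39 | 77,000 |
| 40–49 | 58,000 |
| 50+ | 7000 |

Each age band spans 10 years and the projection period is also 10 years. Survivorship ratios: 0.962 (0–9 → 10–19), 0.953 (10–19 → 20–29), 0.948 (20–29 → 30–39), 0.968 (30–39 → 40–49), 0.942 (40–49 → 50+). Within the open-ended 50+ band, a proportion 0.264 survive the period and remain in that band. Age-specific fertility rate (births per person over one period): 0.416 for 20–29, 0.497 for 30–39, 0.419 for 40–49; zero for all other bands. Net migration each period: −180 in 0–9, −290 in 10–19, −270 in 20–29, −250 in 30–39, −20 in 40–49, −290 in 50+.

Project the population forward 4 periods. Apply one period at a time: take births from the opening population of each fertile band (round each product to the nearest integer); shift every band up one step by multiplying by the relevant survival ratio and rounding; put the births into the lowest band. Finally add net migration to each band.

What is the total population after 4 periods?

Numbering the groups 1..6 from youngest to oldest:
Period 1:
Births: 13500 * 0.416 = 5616  |  77000 * 0.497 = 38269  |  58000 * 0.419 = 24302 → 68187
Group 2: 90500 * 0.962 = 87061
Group 3: 77000 * 0.953 = 73381
Group 4: 13500 * 0.948 = 12798
Group 5: 77000 * 0.968 = 74536
Group 6: 58000 * 0.942 + 7000 * 0.264 = 54636 + 1848 = 56484
Net migration: Group 1 − 180 → 68007; Group 2 − 290 → 86771; Group 3 − 270 → 73111; Group 4 − 250 → 12548; Group 5 − 20 → 74516; Group 6 − 290 → 56194
End of period: [68007, 86771, 73111, 12548, 74516, 56194]
Period 2:
Births: 73111 * 0.416 = 30414  |  12548 * 0.497 = 6236  |  74516 * 0.419 = 31222 → 67872
Group 2: 68007 * 0.962 = 65423
Group 3: 86771 * 0.953 = 82693
Group 4: 73111 * 0.948 = 69309
Group 5: 12548 * 0.968 = 12146
Group 6: 74516 * 0.942 + 56194 * 0.264 = 70194 + 14835 = 85029
Net migration: Group 1 − 180 → 67692; Group 2 − 290 → 65133; Group 3 − 270 → 82423; Group 4 − 250 → 69059; Group 5 − 20 → 12126; Group 6 − 290 → 84739
End of period: [67692, 65133, 82423, 69059, 12126, 84739]
Period 3:
Births: 82423 * 0.416 = 34288  |  69059 * 0.497 = 34322  |  12126 * 0.419 = 5081 → 73691
Group 2: 67692 * 0.962 = 65120
Group 3: 65133 * 0.953 = 62072
Group 4: 82423 * 0.948 = 78137
Group 5: 69059 * 0.968 = 66849
Group 6: 12126 * 0.942 + 84739 * 0.264 = 11423 + 22371 = 33794
Net migration: Group 1 − 180 → 73511; Group 2 − 290 → 64830; Group 3 − 270 → 61802; Group 4 − 250 → 77887; Group 5 − 20 → 66829; Group 6 − 290 → 33504
End of period: [73511, 64830, 61802, 77887, 66829, 33504]
Period 4:
Births: 61802 * 0.416 = 25710  |  77887 * 0.497 = 38710  |  66829 * 0.419 = 28001 → 92421
Group 2: 73511 * 0.962 = 70718
Group 3: 64830 * 0.953 = 61783
Group 4: 61802 * 0.948 = 58588
Group 5: 77887 * 0.968 = 75395
Group 6: 66829 * 0.942 + 33504 * 0.264 = 62953 + 8845 = 71798
Net migration: Group 1 − 180 → 92241; Group 2 − 290 → 70428; Group 3 − 270 → 61513; Group 4 − 250 → 58338; Group 5 − 20 → 75375; Group 6 − 290 → 71508
End of period: [92241, 70428, 61513, 58338, 75375, 71508]
Total after period 4: 92241 + 70428 + 61513 + 58338 + 75375 + 71508 = 429403

429403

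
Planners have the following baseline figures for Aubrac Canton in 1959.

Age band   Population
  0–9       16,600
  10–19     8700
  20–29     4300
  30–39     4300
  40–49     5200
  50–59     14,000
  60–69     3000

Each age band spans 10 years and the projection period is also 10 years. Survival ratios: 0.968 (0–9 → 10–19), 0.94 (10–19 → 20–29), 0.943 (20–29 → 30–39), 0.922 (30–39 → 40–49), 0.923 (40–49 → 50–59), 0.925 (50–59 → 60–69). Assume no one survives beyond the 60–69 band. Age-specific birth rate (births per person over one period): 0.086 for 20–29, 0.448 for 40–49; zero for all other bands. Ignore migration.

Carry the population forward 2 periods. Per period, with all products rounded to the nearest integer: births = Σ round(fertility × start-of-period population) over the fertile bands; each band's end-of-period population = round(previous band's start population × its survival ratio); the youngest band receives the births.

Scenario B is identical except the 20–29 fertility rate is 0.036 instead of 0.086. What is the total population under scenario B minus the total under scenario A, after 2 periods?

-618

(Bands numbered youngest = 1 to oldest = 7.)
After projecting period 1:
Births: 4300 × 0.086 = 370 ; 5200 × 0.448 = 2330 — total 2700
Band 2: 16600 × 0.968 = 16069
Band 3: 8700 × 0.94 = 8178
Band 4: 4300 × 0.943 = 4055
Band 5: 4300 × 0.922 = 3965
Band 6: 5200 × 0.923 = 4800
Band 7: 14000 × 0.925 = 12950
Population now: 0–9=2700, 10–19=16069, 20–29=8178, 30–39=4055, 40–49=3965, 50–59=4800, 60–69=12950
After projecting period 2:
Births: 8178 × 0.086 = 703 ; 3965 × 0.448 = 1776 — total 2479
Band 2: 2700 × 0.968 = 2614
Band 3: 16069 × 0.94 = 15105
Band 4: 8178 × 0.943 = 7712
Band 5: 4055 × 0.922 = 3739
Band 6: 3965 × 0.923 = 3660
Band 7: 4800 × 0.925 = 4440
Population now: 0–9=2479, 10–19=2614, 20–29=15105, 30–39=7712, 40–49=3739, 50–59=3660, 60–69=4440
Scenario A total after 2 periods: 39749
Scenario B projection —
After projecting period 1:
Births: 4300 × 0.036 = 155 ; 5200 × 0.448 = 2330 — total 2485
Band 2: 16600 × 0.968 = 16069
Band 3: 8700 × 0.94 = 8178
Band 4: 4300 × 0.943 = 4055
Band 5: 4300 × 0.922 = 3965
Band 6: 5200 × 0.923 = 4800
Band 7: 14000 × 0.925 = 12950
Population now: 0–9=2485, 10–19=16069, 20–29=8178, 30–39=4055, 40–49=3965, 50–59=4800, 60–69=12950
After projecting period 2:
Births: 8178 × 0.036 = 294 ; 3965 × 0.448 = 1776 — total 2070
Band 2: 2485 × 0.968 = 2405
Band 3: 16069 × 0.94 = 15105
Band 4: 8178 × 0.943 = 7712
Band 5: 4055 × 0.922 = 3739
Band 6: 3965 × 0.923 = 3660
Band 7: 4800 × 0.925 = 4440
Population now: 0–9=2070, 10–19=2405, 20–29=15105, 30–39=7712, 40–49=3739, 50–59=3660, 60–69=4440
Scenario B total after 2 periods: 39131
Difference B − A = 39131 − 39749 = -618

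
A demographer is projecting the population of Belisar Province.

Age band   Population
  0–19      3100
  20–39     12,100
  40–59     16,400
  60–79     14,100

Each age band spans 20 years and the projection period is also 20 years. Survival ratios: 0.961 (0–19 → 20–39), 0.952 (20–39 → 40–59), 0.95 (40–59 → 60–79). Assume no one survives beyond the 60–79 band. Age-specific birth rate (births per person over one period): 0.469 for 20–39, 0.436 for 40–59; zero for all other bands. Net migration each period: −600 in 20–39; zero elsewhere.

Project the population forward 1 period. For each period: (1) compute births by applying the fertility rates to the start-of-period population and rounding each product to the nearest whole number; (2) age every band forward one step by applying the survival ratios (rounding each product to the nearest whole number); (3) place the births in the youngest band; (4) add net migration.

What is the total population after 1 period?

Let band 1 be 0–19 through band 4 = 60–79.
After projecting period 1:
Births: 12100 * 0.469 = 5675 ; 16400 * 0.436 = 7150 ⇒ total 12825
Band 2: 3100 * 0.961 = 2979
Band 3: 12100 * 0.952 = 11519
Band 4: 16400 * 0.95 = 15580
Net migration: Band 2 − 600 → 2379
Giving 12825 / 2379 / 11519 / 15580.
Total after period 1: 12825 + 2379 + 11519 + 15580 = 42303

42303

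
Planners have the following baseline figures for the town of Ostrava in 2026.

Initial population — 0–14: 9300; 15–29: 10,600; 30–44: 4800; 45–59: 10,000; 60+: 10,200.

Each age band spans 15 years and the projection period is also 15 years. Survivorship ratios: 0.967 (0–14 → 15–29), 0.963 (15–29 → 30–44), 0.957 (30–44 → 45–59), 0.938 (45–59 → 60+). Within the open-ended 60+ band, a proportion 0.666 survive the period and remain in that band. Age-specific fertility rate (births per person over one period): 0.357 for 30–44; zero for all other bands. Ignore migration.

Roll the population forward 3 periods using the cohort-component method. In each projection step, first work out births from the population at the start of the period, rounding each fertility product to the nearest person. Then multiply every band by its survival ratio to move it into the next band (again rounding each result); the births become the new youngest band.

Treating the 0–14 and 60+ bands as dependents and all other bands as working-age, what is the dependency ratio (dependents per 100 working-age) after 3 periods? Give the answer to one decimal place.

Period 1.
Births: 4800 × 0.357 = 1714
15–29: 9300 × 0.967 = 8993
30–44: 10600 × 0.963 = 10208
45–59: 4800 × 0.957 = 4594
60+: 10000 × 0.938 + 10200 × 0.666 = 9380 + 6793 = 16173
End of period: [1714, 8993, 10208, 4594, 16173]
Period 2.
Births: 10208 × 0.357 = 3644
15–29: 1714 × 0.967 = 1657
30–44: 8993 × 0.963 = 8660
45–59: 10208 × 0.957 = 9769
60+: 4594 × 0.938 + 16173 × 0.666 = 4309 + 10771 = 15080
End of period: [3644, 1657, 8660, 9769, 15080]
Period 3.
Births: 8660 × 0.357 = 3092
15–29: 3644 × 0.967 = 3524
30–44: 1657 × 0.963 = 1596
45–59: 8660 × 0.957 = 8288
60+: 9769 × 0.938 + 15080 × 0.666 = 9163 + 10043 = 19206
End of period: [3092, 3524, 1596, 8288, 19206]
Dependents (band 0–14 + band 60+) = 3092 + 19206 = 22298; working-age = 13408; ratio = 22298/13408 × 100 = 166.3

166.3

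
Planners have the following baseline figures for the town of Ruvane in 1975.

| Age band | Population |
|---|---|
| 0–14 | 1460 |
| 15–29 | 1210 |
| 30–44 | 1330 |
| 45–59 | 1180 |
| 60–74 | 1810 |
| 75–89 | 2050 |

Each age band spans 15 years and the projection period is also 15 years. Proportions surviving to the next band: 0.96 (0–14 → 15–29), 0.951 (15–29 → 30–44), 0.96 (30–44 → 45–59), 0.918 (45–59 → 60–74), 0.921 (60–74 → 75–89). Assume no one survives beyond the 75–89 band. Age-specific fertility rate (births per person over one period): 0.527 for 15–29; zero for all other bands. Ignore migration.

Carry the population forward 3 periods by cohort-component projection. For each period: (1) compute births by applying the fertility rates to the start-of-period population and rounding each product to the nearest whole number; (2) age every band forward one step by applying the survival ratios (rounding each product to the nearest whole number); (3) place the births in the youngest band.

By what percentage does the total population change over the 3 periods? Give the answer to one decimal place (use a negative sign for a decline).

-44.8

Call the bands 1 to 6, youngest first.
Period 1.
Births: 1210 × 0.527 = 638
Band 2: 1460 × 0.96 = 1402
Band 3: 1210 × 0.951 = 1151
Band 4: 1330 × 0.96 = 1277
Band 5: 1180 × 0.918 = 1083
Band 6: 1810 × 0.921 = 1667
Population now: 0–14=638, 15–29=1402, 30–44=1151, 45–59=1277, 60–74=1083, 75–89=1667
Period 2.
Births: 1402 × 0.527 = 739
Band 2: 638 × 0.96 = 612
Band 3: 1402 × 0.951 = 1333
Band 4: 1151 × 0.96 = 1105
Band 5: 1277 × 0.918 = 1172
Band 6: 1083 × 0.921 = 997
Population now: 0–14=739, 15–29=612, 30–44=1333, 45–59=1105, 60–74=1172, 75–89=997
Period 3.
Births: 612 × 0.527 = 323
Band 2: 739 × 0.96 = 709
Band 3: 612 × 0.951 = 582
Band 4: 1333 × 0.96 = 1280
Band 5: 1105 × 0.918 = 1014
Band 6: 1172 × 0.921 = 1079
Population now: 0–14=323, 15–29=709, 30–44=582, 45–59=1280, 60–74=1014, 75–89=1079
Total: 9040 → 4987; change = -4053; percentage change = -44.8%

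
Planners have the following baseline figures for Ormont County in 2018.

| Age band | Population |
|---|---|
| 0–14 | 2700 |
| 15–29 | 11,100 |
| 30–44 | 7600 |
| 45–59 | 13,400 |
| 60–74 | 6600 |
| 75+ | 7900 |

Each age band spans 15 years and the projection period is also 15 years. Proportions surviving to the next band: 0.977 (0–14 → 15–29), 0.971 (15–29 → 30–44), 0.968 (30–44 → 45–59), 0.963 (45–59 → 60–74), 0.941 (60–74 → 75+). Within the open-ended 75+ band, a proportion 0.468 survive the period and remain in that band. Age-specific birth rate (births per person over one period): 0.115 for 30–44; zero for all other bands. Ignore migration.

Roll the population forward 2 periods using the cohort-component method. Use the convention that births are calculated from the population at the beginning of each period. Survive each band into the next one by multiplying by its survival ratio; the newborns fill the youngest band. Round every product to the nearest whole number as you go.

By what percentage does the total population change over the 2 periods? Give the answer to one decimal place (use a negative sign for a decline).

Numbering the groups 1..6 from youngest to oldest:
Period 1.
Births: 7600 × 0.115 = 874
Group 2: 2700 × 0.977 = 2638
Group 3: 11100 × 0.971 = 10778
Group 4: 7600 × 0.968 = 7357
Group 5: 13400 × 0.963 = 12904
Group 6: 6600 × 0.941 + 7900 × 0.468 = 6211 + 3697 = 9908
→ [874, 2638, 10778, 7357, 12904, 9908]
Period 2.
Births: 10778 × 0.115 = 1239
Group 2: 874 × 0.977 = 854
Group 3: 2638 × 0.971 = 2561
Group 4: 10778 × 0.968 = 10433
Group 5: 7357 × 0.963 = 7085
Group 6: 12904 × 0.941 + 9908 × 0.468 = 12143 + 4637 = 16780
→ [1239, 854, 2561, 10433, 7085, 16780]
Total: 49300 → 38952; change = -10348; percentage change = -21.0%

-21.0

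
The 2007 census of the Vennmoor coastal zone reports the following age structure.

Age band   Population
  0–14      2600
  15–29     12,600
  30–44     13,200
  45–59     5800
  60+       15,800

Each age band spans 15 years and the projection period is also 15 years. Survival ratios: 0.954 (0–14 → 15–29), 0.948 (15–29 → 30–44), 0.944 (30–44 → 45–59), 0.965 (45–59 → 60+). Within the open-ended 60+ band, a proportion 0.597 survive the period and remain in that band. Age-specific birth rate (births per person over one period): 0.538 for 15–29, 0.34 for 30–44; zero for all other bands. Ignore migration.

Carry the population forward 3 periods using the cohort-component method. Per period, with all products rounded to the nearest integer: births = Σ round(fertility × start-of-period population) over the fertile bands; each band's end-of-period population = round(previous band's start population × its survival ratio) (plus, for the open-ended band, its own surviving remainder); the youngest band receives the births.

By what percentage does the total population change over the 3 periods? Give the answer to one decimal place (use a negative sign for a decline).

-4.9

(Bands numbered youngest = 1 to oldest = 5.)
Period 1.
Births: 12600 × 0.538 = 6779  |  13200 × 0.34 = 4488 → 11267
Band 2: 2600 × 0.954 = 2480
Band 3: 12600 × 0.948 = 11945
Band 4: 13200 × 0.944 = 12461
Band 5: 5800 × 0.965 + 15800 × 0.597 = 5597 + 9433 = 15030
Giving 11267 / 2480 / 11945 / 12461 / 15030.
Period 2.
Births: 2480 × 0.538 = 1334  |  11945 × 0.34 = 4061 → 5395
Band 2: 11267 × 0.954 = 10749
Band 3: 2480 × 0.948 = 2351
Band 4: 11945 × 0.944 = 11276
Band 5: 12461 × 0.965 + 15030 × 0.597 = 12025 + 8973 = 20998
Giving 5395 / 10749 / 2351 / 11276 / 20998.
Period 3.
Births: 10749 × 0.538 = 5783  |  2351 × 0.34 = 799 → 6582
Band 2: 5395 × 0.954 = 5147
Band 3: 10749 × 0.948 = 10190
Band 4: 2351 × 0.944 = 2219
Band 5: 11276 × 0.965 + 20998 × 0.597 = 10881 + 12536 = 23417
Giving 6582 / 5147 / 10190 / 2219 / 23417.
Total: 50000 → 47555; change = -2445; percentage change = -4.9%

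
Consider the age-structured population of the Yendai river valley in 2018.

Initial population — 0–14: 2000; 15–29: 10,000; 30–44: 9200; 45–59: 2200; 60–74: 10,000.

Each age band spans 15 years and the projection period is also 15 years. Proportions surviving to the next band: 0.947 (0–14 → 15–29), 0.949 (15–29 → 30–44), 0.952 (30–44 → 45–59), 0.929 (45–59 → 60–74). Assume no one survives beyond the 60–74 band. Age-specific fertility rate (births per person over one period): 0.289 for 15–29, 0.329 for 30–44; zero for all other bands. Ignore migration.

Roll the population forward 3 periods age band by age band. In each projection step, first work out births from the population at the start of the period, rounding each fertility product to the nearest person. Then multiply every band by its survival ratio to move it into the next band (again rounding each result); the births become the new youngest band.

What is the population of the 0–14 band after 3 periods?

2210

[period 1]
Births: 10000 × 0.289 = 2890  |  9200 × 0.329 = 3027 → 5917
15–29: 2000 × 0.947 = 1894
30–44: 10000 × 0.949 = 9490
45–59: 9200 × 0.952 = 8758
60–74: 2200 × 0.929 = 2044
Giving 5917 / 1894 / 9490 / 8758 / 2044.
[period 2]
Births: 1894 × 0.289 = 547  |  9490 × 0.329 = 3122 → 3669
15–29: 5917 × 0.947 = 5603
30–44: 1894 × 0.949 = 1797
45–59: 9490 × 0.952 = 9034
60–74: 8758 × 0.929 = 8136
Giving 3669 / 5603 / 1797 / 9034 / 8136.
[period 3]
Births: 5603 × 0.289 = 1619  |  1797 × 0.329 = 591 → 2210
15–29: 3669 × 0.947 = 3475
30–44: 5603 × 0.949 = 5317
45–59: 1797 × 0.952 = 1711
60–74: 9034 × 0.929 = 8393
Giving 2210 / 3475 / 5317 / 1711 / 8393.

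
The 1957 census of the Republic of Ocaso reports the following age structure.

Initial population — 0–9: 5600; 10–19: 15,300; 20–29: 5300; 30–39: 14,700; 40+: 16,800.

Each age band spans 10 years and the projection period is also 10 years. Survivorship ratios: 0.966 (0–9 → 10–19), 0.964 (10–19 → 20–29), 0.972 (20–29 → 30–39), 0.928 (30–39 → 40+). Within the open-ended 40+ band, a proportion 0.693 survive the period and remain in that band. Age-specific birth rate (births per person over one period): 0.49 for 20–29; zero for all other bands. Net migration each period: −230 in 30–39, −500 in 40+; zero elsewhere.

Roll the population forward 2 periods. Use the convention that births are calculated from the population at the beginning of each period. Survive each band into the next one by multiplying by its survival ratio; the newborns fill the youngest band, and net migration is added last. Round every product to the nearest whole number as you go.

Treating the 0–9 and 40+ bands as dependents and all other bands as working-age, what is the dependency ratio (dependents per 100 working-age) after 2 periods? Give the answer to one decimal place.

130.4

After projecting period 1:
Births: 5300 * 0.49 = 2597
10–19: 5600 * 0.966 = 5410
20–29: 15300 * 0.964 = 14749
30–39: 5300 * 0.972 = 5152
40+: 14700 * 0.928 + 16800 * 0.693 = 13642 + 11642 = 25284
Net migration: 30–39 − 230 → 4922; 40+ − 500 → 24784
Population now: 0–9=2597, 10–19=5410, 20–29=14749, 30–39=4922, 40+=24784
After projecting period 2:
Births: 14749 * 0.49 = 7227
10–19: 2597 * 0.966 = 2509
20–29: 5410 * 0.964 = 5215
30–39: 14749 * 0.972 = 14336
40+: 4922 * 0.928 + 24784 * 0.693 = 4568 + 17175 = 21743
Net migration: 30–39 − 230 → 14106; 40+ − 500 → 21243
Population now: 0–9=7227, 10–19=2509, 20–29=5215, 30–39=14106, 40+=21243
Dependents (band 0–9 + band 40+) = 7227 + 21243 = 28470; working-age = 21830; ratio = 28470/21830 × 100 = 130.4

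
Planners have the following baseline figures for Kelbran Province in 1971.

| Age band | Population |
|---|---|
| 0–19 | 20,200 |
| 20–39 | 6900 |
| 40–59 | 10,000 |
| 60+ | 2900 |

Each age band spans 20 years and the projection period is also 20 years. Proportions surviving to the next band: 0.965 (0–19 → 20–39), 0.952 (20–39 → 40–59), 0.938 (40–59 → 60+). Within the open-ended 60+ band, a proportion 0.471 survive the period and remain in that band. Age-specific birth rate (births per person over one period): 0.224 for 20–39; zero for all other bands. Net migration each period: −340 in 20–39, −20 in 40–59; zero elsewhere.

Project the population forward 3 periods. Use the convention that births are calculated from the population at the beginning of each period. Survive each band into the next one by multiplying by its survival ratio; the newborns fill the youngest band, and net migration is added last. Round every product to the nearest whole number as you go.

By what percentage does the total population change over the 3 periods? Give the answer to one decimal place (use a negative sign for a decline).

— Period 1 —
Births: 6900 × 0.224 = 1546
20–39: 20200 × 0.965 = 19493
40–59: 6900 × 0.952 = 6569
60+: 10000 × 0.938 + 2900 × 0.471 = 9380 + 1366 = 10746
Net migration: 20–39 − 340 → 19153; 40–59 − 20 → 6549
→ [1546, 19153, 6549, 10746]
— Period 2 —
Births: 19153 × 0.224 = 4290
20–39: 1546 × 0.965 = 1492
40–59: 19153 × 0.952 = 18234
60+: 6549 × 0.938 + 10746 × 0.471 = 6143 + 5061 = 11204
Net migration: 20–39 − 340 → 1152; 40–59 − 20 → 18214
→ [4290, 1152, 18214, 11204]
— Period 3 —
Births: 1152 × 0.224 = 258
20–39: 4290 × 0.965 = 4140
40–59: 1152 × 0.952 = 1097
60+: 18214 × 0.938 + 11204 × 0.471 = 17085 + 5277 = 22362
Net migration: 20–39 − 340 → 3800; 40–59 − 20 → 1077
→ [258, 3800, 1077, 22362]
Total: 40000 → 27497; change = -12503; percentage change = -31.3%

-31.3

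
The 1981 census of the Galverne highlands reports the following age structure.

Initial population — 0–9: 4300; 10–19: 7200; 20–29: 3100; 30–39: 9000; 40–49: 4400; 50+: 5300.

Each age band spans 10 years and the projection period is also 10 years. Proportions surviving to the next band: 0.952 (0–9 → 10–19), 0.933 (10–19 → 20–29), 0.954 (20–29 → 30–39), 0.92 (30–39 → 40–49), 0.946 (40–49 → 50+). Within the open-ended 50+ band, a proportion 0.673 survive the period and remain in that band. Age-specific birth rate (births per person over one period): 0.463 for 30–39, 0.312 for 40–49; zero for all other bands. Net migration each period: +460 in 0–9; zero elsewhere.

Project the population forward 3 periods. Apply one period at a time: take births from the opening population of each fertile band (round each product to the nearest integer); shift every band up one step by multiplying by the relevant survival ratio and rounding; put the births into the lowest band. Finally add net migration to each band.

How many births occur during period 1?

5540

Let band 1 be 0–9 through band 6 = 50+.
Period 1:
Births: 9000 * 0.463 = 4167  |  4400 * 0.312 = 1373 → 5540
Band 2: 4300 * 0.952 = 4094
Band 3: 7200 * 0.933 = 6718
Band 4: 3100 * 0.954 = 2957
Band 5: 9000 * 0.92 = 8280
Band 6: 4400 * 0.946 + 5300 * 0.673 = 4162 + 3567 = 7729
Net migration: Band 1 + 460 → 6000
→ [6000, 4094, 6718, 2957, 8280, 7729]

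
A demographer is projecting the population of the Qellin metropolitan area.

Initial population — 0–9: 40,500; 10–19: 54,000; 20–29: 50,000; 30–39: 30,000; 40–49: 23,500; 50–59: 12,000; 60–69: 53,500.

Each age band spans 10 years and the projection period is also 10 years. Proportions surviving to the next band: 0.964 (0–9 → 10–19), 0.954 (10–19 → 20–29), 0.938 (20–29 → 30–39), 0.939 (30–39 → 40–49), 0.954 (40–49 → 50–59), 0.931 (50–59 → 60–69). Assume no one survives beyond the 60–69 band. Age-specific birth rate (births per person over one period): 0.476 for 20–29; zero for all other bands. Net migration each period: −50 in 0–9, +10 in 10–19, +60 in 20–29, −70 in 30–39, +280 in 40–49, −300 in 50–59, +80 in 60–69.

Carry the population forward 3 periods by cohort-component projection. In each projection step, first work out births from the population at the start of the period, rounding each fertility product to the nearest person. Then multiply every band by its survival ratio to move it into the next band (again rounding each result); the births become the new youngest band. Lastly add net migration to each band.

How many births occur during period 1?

23800

(Groups numbered youngest = 1 to oldest = 7.)
Period 1:
Births: 50000 * 0.476 = 23800
Group 2: 40500 * 0.964 = 39042
Group 3: 54000 * 0.954 = 51516
Group 4: 50000 * 0.938 = 46900
Group 5: 30000 * 0.939 = 28170
Group 6: 23500 * 0.954 = 22419
Group 7: 12000 * 0.931 = 11172
Net migration: Group 1 − 50 → 23750; Group 2 + 10 → 39052; Group 3 + 60 → 51576; Group 4 − 70 → 46830; Group 5 + 280 → 28450; Group 6 − 300 → 22119; Group 7 + 80 → 11252
Giving 23750 / 39052 / 51576 / 46830 / 28450 / 22119 / 11252.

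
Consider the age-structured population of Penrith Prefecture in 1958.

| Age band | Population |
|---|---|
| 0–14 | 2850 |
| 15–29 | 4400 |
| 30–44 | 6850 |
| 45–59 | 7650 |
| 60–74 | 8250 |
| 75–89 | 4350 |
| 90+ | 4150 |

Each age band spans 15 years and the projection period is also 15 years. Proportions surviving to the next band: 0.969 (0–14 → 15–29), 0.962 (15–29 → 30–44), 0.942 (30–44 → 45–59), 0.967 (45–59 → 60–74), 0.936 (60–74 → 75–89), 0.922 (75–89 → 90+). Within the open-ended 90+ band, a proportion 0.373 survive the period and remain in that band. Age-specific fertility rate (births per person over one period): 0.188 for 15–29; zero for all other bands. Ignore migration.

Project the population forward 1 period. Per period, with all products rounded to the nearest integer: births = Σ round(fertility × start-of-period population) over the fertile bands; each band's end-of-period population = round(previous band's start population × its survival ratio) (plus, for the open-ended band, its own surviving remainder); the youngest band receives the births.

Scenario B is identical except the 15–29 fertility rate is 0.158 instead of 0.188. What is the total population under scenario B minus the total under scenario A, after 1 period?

Numbering the groups 1..7 from youngest to oldest:
Period 1.
Births: 4400 × 0.188 = 827
Group 2: 2850 × 0.969 = 2762
Group 3: 4400 × 0.962 = 4233
Group 4: 6850 × 0.942 = 6453
Group 5: 7650 × 0.967 = 7398
Group 6: 8250 × 0.936 = 7722
Group 7: 4350 × 0.922 + 4150 × 0.373 = 4011 + 1548 = 5559
End of period: [827, 2762, 4233, 6453, 7398, 7722, 5559]
Scenario A total after 1 period: 34954
Scenario B projection —
Period 1.
Births: 4400 × 0.158 = 695
Group 2: 2850 × 0.969 = 2762
Group 3: 4400 × 0.962 = 4233
Group 4: 6850 × 0.942 = 6453
Group 5: 7650 × 0.967 = 7398
Group 6: 8250 × 0.936 = 7722
Group 7: 4350 × 0.922 + 4150 × 0.373 = 4011 + 1548 = 5559
End of period: [695, 2762, 4233, 6453, 7398, 7722, 5559]
Scenario B total after 1 period: 34822
Difference B − A = 34822 − 34954 = -132

-132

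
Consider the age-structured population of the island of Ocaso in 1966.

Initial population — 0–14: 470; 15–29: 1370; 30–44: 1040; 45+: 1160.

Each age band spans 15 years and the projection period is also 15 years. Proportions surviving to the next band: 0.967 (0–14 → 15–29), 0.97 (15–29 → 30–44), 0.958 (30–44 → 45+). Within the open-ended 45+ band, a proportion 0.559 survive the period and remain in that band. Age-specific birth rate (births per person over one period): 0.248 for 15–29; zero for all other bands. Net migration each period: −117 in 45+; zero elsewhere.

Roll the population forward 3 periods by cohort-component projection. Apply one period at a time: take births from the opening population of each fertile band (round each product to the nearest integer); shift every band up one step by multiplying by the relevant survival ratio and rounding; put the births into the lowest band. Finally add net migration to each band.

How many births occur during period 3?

82

Period 1:
Births: 1370 * 0.248 = 340
15–29: 470 * 0.967 = 454
30–44: 1370 * 0.97 = 1329
45+: 1040 * 0.958 + 1160 * 0.559 = 996 + 648 = 1644
Net migration: 45+ − 117 → 1527
End of period: [340, 454, 1329, 1527]
Period 2:
Births: 454 * 0.248 = 113
15–29: 340 * 0.967 = 329
30–44: 454 * 0.97 = 440
45+: 1329 * 0.958 + 1527 * 0.559 = 1273 + 854 = 2127
Net migration: 45+ − 117 → 2010
End of period: [113, 329, 440, 2010]
Period 3:
Births: 329 * 0.248 = 82
15–29: 113 * 0.967 = 109
30–44: 329 * 0.97 = 319
45+: 440 * 0.958 + 2010 * 0.559 = 422 + 1124 = 1546
Net migration: 45+ − 117 → 1429
End of period: [82, 109, 319, 1429]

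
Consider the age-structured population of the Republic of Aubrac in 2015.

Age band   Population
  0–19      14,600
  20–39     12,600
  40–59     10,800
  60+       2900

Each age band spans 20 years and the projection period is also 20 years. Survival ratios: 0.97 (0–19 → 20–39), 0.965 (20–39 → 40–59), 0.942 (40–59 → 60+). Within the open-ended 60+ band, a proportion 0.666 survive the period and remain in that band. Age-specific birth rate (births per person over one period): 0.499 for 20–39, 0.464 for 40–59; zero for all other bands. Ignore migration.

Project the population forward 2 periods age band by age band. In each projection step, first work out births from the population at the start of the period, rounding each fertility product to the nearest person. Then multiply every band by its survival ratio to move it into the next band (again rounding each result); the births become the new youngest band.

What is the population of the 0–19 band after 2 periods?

12709

After projecting period 1:
Births: 12600 × 0.499 = 6287  |  10800 × 0.464 = 5011 ⇒ total 11298
20–39: 14600 × 0.97 = 14162
40–59: 12600 × 0.965 = 12159
60+: 10800 × 0.942 + 2900 × 0.666 = 10174 + 1931 = 12105
Giving 11298 / 14162 / 12159 / 12105.
After projecting period 2:
Births: 14162 × 0.499 = 7067  |  12159 × 0.464 = 5642 ⇒ total 12709
20–39: 11298 × 0.97 = 10959
40–59: 14162 × 0.965 = 13666
60+: 12159 × 0.942 + 12105 × 0.666 = 11454 + 8062 = 19516
Giving 12709 / 10959 / 13666 / 19516.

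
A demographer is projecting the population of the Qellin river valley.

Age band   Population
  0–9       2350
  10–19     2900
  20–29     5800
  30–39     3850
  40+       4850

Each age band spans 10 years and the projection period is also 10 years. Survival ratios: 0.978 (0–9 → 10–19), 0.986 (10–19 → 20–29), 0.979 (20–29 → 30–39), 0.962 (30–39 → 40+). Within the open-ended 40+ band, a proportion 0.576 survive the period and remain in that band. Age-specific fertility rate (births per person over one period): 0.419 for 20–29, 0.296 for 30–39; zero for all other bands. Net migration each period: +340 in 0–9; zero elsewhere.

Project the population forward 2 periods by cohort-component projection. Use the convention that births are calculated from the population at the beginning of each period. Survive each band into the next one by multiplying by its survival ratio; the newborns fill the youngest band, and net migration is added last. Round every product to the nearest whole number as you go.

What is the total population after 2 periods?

21313

Period 1.
Births: 5800 * 0.419 = 2430, 3850 * 0.296 = 1140 → 3570
10–19: 2350 * 0.978 = 2298
20–29: 2900 * 0.986 = 2859
30–39: 5800 * 0.979 = 5678
40+: 3850 * 0.962 + 4850 * 0.576 = 3704 + 2794 = 6498
Net migration: 0–9 + 340 → 3910
→ [3910, 2298, 2859, 5678, 6498]
Period 2.
Births: 2859 * 0.419 = 1198, 5678 * 0.296 = 1681 → 2879
10–19: 3910 * 0.978 = 3824
20–29: 2298 * 0.986 = 2266
30–39: 2859 * 0.979 = 2799
40+: 5678 * 0.962 + 6498 * 0.576 = 5462 + 3743 = 9205
Net migration: 0–9 + 340 → 3219
→ [3219, 3824, 2266, 2799, 9205]
Total after period 2: 3219 + 3824 + 2266 + 2799 + 9205 = 21313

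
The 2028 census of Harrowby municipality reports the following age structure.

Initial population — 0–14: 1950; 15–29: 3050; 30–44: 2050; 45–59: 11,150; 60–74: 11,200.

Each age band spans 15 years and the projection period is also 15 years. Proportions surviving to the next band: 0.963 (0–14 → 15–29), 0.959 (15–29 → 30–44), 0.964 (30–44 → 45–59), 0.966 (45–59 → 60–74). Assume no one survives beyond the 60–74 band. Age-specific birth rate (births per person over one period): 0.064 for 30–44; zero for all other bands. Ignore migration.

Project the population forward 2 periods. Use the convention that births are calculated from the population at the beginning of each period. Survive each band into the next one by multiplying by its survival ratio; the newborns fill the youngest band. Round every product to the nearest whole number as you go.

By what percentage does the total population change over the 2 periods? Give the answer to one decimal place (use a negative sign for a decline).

-76.7

After projecting period 1:
Births: 2050 × 0.064 = 131
15–29: 1950 × 0.963 = 1878
30–44: 3050 × 0.959 = 2925
45–59: 2050 × 0.964 = 1976
60–74: 11150 × 0.966 = 10771
Population now: 0–14=131, 15–29=1878, 30–44=2925, 45–59=1976, 60–74=10771
After projecting period 2:
Births: 2925 × 0.064 = 187
15–29: 131 × 0.963 = 126
30–44: 1878 × 0.959 = 1801
45–59: 2925 × 0.964 = 2820
60–74: 1976 × 0.966 = 1909
Population now: 0–14=187, 15–29=126, 30–44=1801, 45–59=2820, 60–74=1909
Total: 29400 → 6843; change = -22557; percentage change = -76.7%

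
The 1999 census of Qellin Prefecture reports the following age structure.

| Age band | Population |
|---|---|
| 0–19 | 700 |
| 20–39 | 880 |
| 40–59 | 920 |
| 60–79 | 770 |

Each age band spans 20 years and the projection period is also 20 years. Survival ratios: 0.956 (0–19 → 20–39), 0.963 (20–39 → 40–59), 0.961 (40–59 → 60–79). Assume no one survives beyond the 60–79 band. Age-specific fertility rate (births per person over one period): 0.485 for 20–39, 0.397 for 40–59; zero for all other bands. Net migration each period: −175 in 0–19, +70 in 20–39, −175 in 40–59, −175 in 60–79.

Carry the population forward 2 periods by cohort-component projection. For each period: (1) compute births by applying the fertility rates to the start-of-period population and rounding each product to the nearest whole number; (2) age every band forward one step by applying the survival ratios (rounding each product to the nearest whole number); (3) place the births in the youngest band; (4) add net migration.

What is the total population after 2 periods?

2118

Period 1:
Births: 880 * 0.485 = 427, 920 * 0.397 = 365 → total 792
20–39: 700 * 0.956 = 669
40–59: 880 * 0.963 = 847
60–79: 920 * 0.961 = 884
Net migration: 0–19 − 175 → 617; 20–39 + 70 → 739; 40–59 − 175 → 672; 60–79 − 175 → 709
End of period: [617, 739, 672, 709]
Period 2:
Births: 739 * 0.485 = 358, 672 * 0.397 = 267 → total 625
20–39: 617 * 0.956 = 590
40–59: 739 * 0.963 = 712
60–79: 672 * 0.961 = 646
Net migration: 0–19 − 175 → 450; 20–39 + 70 → 660; 40–59 − 175 → 537; 60–79 − 175 → 471
End of period: [450, 660, 537, 471]
Total after period 2: 450 + 660 + 537 + 471 = 2118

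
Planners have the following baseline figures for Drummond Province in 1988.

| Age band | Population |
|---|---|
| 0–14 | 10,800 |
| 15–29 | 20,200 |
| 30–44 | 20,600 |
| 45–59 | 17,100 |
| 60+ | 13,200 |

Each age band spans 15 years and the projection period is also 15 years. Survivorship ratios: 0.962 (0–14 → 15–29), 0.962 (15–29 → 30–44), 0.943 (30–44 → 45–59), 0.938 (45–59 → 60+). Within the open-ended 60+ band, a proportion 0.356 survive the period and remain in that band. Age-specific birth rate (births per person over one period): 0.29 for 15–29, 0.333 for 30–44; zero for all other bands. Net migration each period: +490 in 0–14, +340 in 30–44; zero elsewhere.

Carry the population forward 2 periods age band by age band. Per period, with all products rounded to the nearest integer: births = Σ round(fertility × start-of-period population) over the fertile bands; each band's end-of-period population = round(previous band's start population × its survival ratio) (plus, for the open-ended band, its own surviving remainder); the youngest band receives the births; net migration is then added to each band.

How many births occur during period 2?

9597

Let band 1 be 0–14 through band 5 = 60+.
Period 1:
Births: 20200 × 0.29 = 5858 ; 20600 × 0.333 = 6860 ⇒ total 12718
Band 2: 10800 × 0.962 = 10390
Band 3: 20200 × 0.962 = 19432
Band 4: 20600 × 0.943 = 19426
Band 5: 17100 × 0.938 + 13200 × 0.356 = 16040 + 4699 = 20739
Net migration: Band 1 + 490 → 13208; Band 3 + 340 → 19772
Giving 13208 / 10390 / 19772 / 19426 / 20739.
Period 2:
Births: 10390 × 0.29 = 3013 ; 19772 × 0.333 = 6584 ⇒ total 9597
Band 2: 13208 × 0.962 = 12706
Band 3: 10390 × 0.962 = 9995
Band 4: 19772 × 0.943 = 18645
Band 5: 19426 × 0.938 + 20739 × 0.356 = 18222 + 7383 = 25605
Net migration: Band 1 + 490 → 10087; Band 3 + 340 → 10335
Giving 10087 / 12706 / 10335 / 18645 / 25605.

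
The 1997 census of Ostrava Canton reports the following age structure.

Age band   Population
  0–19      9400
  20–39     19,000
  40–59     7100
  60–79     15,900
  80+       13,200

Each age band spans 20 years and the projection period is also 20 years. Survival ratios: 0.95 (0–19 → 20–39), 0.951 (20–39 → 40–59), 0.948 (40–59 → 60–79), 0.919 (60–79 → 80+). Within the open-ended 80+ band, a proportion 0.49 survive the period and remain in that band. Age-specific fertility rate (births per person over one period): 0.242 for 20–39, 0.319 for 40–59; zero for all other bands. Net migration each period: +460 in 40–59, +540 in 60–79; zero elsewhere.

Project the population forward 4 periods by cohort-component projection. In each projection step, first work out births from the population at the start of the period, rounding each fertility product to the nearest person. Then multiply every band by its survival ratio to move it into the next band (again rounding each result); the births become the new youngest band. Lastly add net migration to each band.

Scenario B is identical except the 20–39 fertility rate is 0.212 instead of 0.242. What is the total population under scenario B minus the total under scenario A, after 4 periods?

[period 1]
Births: 19000 × 0.242 = 4598  |  7100 × 0.319 = 2265 ⇒ total 6863
20–39: 9400 × 0.95 = 8930
40–59: 19000 × 0.951 = 18069
60–79: 7100 × 0.948 = 6731
80+: 15900 × 0.919 + 13200 × 0.49 = 14612 + 6468 = 21080
Net migration: 40–59 + 460 → 18529; 60–79 + 540 → 7271
End of period: [6863, 8930, 18529, 7271, 21080]
[period 2]
Births: 8930 × 0.242 = 2161  |  18529 × 0.319 = 5911 ⇒ total 8072
20–39: 6863 × 0.95 = 6520
40–59: 8930 × 0.951 = 8492
60–79: 18529 × 0.948 = 17565
80+: 7271 × 0.919 + 21080 × 0.49 = 6682 + 10329 = 17011
Net migration: 40–59 + 460 → 8952; 60–79 + 540 → 18105
End of period: [8072, 6520, 8952, 18105, 17011]
[period 3]
Births: 6520 × 0.242 = 1578  |  8952 × 0.319 = 2856 ⇒ total 4434
20–39: 8072 × 0.95 = 7668
40–59: 6520 × 0.951 = 6201
60–79: 8952 × 0.948 = 8486
80+: 18105 × 0.919 + 17011 × 0.49 = 16638 + 8335 = 24973
Net migration: 40–59 + 460 → 6661; 60–79 + 540 → 9026
End of period: [4434, 7668, 6661, 9026, 24973]
[period 4]
Births: 7668 × 0.242 = 1856  |  6661 × 0.319 = 2125 ⇒ total 3981
20–39: 4434 × 0.95 = 4212
40–59: 7668 × 0.951 = 7292
60–79: 6661 × 0.948 = 6315
80+: 9026 × 0.919 + 24973 × 0.49 = 8295 + 12237 = 20532
Net migration: 40–59 + 460 → 7752; 60–79 + 540 → 6855
End of period: [3981, 4212, 7752, 6855, 20532]
Scenario A total after 4 periods: 43332
Scenario B projection —
[period 1]
Births: 19000 × 0.212 = 4028  |  7100 × 0.319 = 2265 ⇒ total 6293
20–39: 9400 × 0.95 = 8930
40–59: 19000 × 0.951 = 18069
60–79: 7100 × 0.948 = 6731
80+: 15900 × 0.919 + 13200 × 0.49 = 14612 + 6468 = 21080
Net migration: 40–59 + 460 → 18529; 60–79 + 540 → 7271
End of period: [6293, 8930, 18529, 7271, 21080]
[period 2]
Births: 8930 × 0.212 = 1893  |  18529 × 0.319 = 5911 ⇒ total 7804
20–39: 6293 × 0.95 = 5978
40–59: 8930 × 0.951 = 8492
60–79: 18529 × 0.948 = 17565
80+: 7271 × 0.919 + 21080 × 0.49 = 6682 + 10329 = 17011
Net migration: 40–59 + 460 → 8952; 60–79 + 540 → 18105
End of period: [7804, 5978, 8952, 18105, 17011]
[period 3]
Births: 5978 × 0.212 = 1267  |  8952 × 0.319 = 2856 ⇒ total 4123
20–39: 7804 × 0.95 = 7414
40–59: 5978 × 0.951 = 5685
60–79: 8952 × 0.948 = 8486
80+: 18105 × 0.919 + 17011 × 0.49 = 16638 + 8335 = 24973
Net migration: 40–59 + 460 → 6145; 60–79 + 540 → 9026
End of period: [4123, 7414, 6145, 9026, 24973]
[period 4]
Births: 7414 × 0.212 = 1572  |  6145 × 0.319 = 1960 ⇒ total 3532
20–39: 4123 × 0.95 = 3917
40–59: 7414 × 0.951 = 7051
60–79: 6145 × 0.948 = 5825
80+: 9026 × 0.919 + 24973 × 0.49 = 8295 + 12237 = 20532
Net migration: 40–59 + 460 → 7511; 60–79 + 540 → 6365
End of period: [3532, 3917, 7511, 6365, 20532]
Scenario B total after 4 periods: 41857
Difference B − A = 41857 − 43332 = -1475

-1475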